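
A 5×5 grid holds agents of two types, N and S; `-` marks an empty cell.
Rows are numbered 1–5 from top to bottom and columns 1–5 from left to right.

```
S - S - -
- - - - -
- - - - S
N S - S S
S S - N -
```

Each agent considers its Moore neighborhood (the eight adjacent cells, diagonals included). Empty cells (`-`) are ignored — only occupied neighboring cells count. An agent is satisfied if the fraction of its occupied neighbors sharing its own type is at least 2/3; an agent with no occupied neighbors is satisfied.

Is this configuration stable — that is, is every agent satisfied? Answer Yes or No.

(1,1)S 0/0 ✓
(1,3)S 0/0 ✓
(3,5)S 2/2 ✓
(4,1)N 0/3 ✗
(4,2)S 2/3 ✓
(4,4)S 2/3 ✓
(4,5)S 2/3 ✓
(5,1)S 2/3 ✓
(5,2)S 2/3 ✓
(5,4)N 0/2 ✗
For instance (4,1) has only 0/3 same-type neighbors, below 2/3.

No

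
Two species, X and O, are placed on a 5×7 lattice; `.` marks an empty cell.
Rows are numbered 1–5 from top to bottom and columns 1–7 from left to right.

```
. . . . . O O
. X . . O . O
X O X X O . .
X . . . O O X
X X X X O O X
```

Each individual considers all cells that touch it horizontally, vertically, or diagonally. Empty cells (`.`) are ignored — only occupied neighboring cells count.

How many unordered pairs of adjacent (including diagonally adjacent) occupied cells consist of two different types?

Scan each occupied cell's neighbors to the right and below (and the two forward diagonals) so each pair is counted once.
From row 1: 0 unlike of 4 pairs (running 0/4).
From row 2: 2 unlike of 5 pairs (running 2/9).
From row 3: 5 unlike of 9 pairs (running 7/18).
From row 4: 4 unlike of 12 pairs (running 11/30).
From row 5: 2 unlike of 6 pairs (running 13/36).
Total adjacent occupied pairs: 36; unlike-type pairs: 13.

13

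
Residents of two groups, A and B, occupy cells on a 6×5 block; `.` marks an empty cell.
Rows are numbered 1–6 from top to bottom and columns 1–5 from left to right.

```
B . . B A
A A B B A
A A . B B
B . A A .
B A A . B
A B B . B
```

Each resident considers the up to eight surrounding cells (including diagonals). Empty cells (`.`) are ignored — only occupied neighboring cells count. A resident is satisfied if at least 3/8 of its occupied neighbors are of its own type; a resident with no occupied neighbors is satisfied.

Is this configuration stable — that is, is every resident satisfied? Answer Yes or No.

Row 1: (1,1)B 0/2 unhappy · (1,4)B 2/4 ok · (1,5)A 1/3 unhappy
Row 2: (2,1)A 3/4 ok · (2,2)A 3/5 ok · (2,3)B 3/5 ok · (2,4)B 4/6 ok · (2,5)A 1/5 unhappy
Row 3: (3,1)A 3/4 ok · (3,2)A 4/6 ok · (3,4)B 3/6 ok · (3,5)B 2/4 ok
Row 4: (4,1)B 1/4 unhappy · (4,3)A 4/5 ok · (4,4)A 2/5 ok
Row 5: (5,1)B 2/4 ok · (5,2)A 3/7 ok · (5,3)A 3/5 ok · (5,5)B 1/2 ok
Row 6: (6,1)A 1/3 unhappy · (6,2)B 2/5 ok · (6,3)B 1/3 unhappy · (6,5)B 1/1 ok
For instance (1,1) has only 0/2 same-type neighbors, below 3/8.

No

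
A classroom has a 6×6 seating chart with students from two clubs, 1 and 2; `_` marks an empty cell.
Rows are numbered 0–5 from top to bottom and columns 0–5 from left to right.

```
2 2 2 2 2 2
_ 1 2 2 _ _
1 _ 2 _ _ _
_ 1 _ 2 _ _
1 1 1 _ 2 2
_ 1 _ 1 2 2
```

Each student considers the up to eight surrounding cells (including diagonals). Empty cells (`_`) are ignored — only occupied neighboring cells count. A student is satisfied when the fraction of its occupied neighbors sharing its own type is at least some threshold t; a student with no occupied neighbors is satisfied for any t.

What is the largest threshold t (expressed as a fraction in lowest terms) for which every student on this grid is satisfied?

1/6

Row 0: (0,0)2 1/2 · (0,1)2 3/4 · (0,2)2 4/5 · (0,3)2 4/4 · (0,4)2 3/3 · (0,5)2 1/1
Row 1: (1,1)1 1/6 · (1,2)2 5/6 · (1,3)2 5/5
Row 2: (2,0)1 2/2 · (2,2)2 3/5
Row 3: (3,1)1 4/5 · (3,3)2 2/3
Row 4: (4,0)1 3/3 · (4,1)1 4/4 · (4,2)1 4/5 · (4,4)2 4/5 · (4,5)2 3/3
Row 5: (5,1)1 3/3 · (5,3)1 1/3 · (5,4)2 3/4 · (5,5)2 3/3
The smallest same-type fraction is 1/6 at (1,1), which reduces to 1/6. Any threshold above that leaves this student unsatisfied.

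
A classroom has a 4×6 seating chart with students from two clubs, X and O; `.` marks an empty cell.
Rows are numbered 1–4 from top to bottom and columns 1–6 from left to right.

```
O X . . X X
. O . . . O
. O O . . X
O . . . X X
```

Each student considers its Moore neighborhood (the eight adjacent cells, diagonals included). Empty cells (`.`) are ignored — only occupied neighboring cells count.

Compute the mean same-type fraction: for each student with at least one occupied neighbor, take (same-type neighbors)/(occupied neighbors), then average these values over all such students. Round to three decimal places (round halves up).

0.660

Row 1: (1,1)O 1/2 · (1,2)X 0/2 · (1,5)X 1/2 · (1,6)X 1/2
Row 2: (2,2)O 3/4 · (2,6)O 0/3
Row 3: (3,2)O 3/3 · (3,3)O 2/2 · (3,6)X 2/3
Row 4: (4,1)O 1/1 · (4,5)X 2/2 · (4,6)X 2/2
Sum over 12 students: 1/2 + 0/2 + 1/2 + 1/2 + 3/4 + 0/3 + 3/3 + 2/2 + 2/3 + 1/1 + 2/2 + 2/2 = 95/12; mean = 95/12 ÷ 12 = 95/144 = 0.659722… → 0.660.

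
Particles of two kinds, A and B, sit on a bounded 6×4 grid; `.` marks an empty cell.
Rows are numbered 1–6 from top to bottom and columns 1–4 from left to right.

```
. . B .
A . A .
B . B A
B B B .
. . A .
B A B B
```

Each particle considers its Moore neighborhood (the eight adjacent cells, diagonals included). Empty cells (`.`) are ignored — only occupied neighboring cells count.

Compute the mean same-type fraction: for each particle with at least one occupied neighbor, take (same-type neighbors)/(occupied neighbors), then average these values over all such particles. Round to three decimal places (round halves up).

Row 1: (1,3)B 0/1
Row 2: (2,1)A 0/1 · (2,3)A 1/3
Row 3: (3,1)B 2/3 · (3,3)B 2/4 · (3,4)A 1/3
Row 4: (4,1)B 2/2 · (4,2)B 4/5 · (4,3)B 2/4
Row 5: (5,3)A 1/5
Row 6: (6,1)B 0/1 · (6,2)A 1/3 · (6,3)B 1/3 · (6,4)B 1/2
Sum over 14 particles: 0/1 + 0/1 + 1/3 + 2/3 + 2/4 + 1/3 + 2/2 + 4/5 + 2/4 + 1/5 + 0/1 + 1/3 + 1/3 + 1/2 = 11/2; mean = 11/2 ÷ 14 = 11/28 = 0.392857… → 0.393.

0.393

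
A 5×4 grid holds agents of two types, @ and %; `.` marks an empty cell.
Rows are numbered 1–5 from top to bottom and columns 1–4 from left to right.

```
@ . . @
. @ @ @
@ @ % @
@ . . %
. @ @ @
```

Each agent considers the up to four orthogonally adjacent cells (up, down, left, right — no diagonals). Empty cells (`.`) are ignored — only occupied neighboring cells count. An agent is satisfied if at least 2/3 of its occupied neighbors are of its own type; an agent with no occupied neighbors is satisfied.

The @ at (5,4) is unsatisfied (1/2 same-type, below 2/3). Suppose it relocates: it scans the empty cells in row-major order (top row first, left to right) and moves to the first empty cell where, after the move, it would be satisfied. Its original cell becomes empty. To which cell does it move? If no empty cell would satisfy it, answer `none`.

Vacating (5,4). Empty cells in order:
  (1,2): 2/2 same-type → satisfied — stop here.

(1,2)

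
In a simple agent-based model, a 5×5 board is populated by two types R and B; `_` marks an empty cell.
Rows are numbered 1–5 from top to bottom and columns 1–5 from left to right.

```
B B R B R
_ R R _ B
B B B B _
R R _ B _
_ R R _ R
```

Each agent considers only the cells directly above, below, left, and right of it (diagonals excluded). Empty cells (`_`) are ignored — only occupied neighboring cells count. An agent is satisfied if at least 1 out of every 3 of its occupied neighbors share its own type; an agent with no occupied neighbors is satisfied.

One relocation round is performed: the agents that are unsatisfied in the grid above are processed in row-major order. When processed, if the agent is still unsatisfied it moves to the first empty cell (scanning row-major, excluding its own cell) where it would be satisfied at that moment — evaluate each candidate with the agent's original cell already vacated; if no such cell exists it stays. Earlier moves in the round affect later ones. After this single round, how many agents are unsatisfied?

1

Initially unsatisfied (in order): (1,4), (1,5), (2,5).
  (1,4) → (2,1).
  (1,5) → (1,4).
  (2,5): now satisfied by earlier moves; stays.
Resulting grid:
B B R R _
B R R _ B
B B B B _
R R _ B _
_ R R _ R
Unsatisfied now: (2,2).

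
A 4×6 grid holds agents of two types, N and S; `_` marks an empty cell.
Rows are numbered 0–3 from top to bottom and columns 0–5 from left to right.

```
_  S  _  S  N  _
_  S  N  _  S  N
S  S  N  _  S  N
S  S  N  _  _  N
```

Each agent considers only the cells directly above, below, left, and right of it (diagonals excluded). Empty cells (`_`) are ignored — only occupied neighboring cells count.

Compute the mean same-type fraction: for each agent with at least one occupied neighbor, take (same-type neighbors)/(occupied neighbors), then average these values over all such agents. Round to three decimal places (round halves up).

0.609

(0,1)S 1/1
(0,3)S 0/1
(0,4)N 0/2
(1,1)S 2/3
(1,2)N 1/2
(1,4)S 1/3
(1,5)N 1/2
(2,0)S 2/2
(2,1)S 3/4
(2,2)N 2/3
(2,4)S 1/2
(2,5)N 2/3
(3,0)S 2/2
(3,1)S 2/3
(3,2)N 1/2
(3,5)N 1/1
Sum over 16 agents: 1/1 + 0/1 + 0/2 + 2/3 + 1/2 + 1/3 + 1/2 + 2/2 + 3/4 + 2/3 + 1/2 + 2/3 + 2/2 + 2/3 + 1/2 + 1/1 = 39/4; mean = 39/4 ÷ 16 = 39/64 = 0.609375 → 0.609.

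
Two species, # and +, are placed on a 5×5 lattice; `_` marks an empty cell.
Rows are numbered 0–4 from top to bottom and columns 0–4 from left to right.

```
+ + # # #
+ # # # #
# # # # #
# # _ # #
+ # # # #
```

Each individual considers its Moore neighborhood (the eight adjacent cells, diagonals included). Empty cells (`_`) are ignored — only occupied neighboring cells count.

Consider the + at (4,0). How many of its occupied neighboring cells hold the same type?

0

Occupied neighbors of (4,0): (3,0)=#, (3,1)=#, (4,1)=#.
Same type (+): 0 of 3.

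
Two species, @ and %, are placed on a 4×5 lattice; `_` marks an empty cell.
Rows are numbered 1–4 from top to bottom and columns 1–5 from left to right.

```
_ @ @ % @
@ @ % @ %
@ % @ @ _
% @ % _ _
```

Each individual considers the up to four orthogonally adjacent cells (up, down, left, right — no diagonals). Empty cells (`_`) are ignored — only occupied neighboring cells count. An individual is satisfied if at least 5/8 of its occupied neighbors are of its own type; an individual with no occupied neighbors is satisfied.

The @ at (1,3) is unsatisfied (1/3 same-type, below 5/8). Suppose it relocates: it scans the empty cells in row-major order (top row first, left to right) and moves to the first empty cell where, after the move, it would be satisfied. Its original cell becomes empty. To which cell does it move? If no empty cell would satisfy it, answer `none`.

(1,1)

Vacating (1,3). Empty cells in order:
  (1,1): 2/2 same-type → satisfied — stop here.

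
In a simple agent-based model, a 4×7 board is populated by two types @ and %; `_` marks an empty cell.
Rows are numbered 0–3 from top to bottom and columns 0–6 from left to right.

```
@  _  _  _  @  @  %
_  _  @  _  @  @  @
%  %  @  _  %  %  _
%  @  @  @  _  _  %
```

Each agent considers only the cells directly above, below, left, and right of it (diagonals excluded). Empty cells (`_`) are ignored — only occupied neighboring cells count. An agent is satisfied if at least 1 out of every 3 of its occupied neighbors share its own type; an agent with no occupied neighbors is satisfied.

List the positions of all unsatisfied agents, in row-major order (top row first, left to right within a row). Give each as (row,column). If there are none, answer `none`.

(0,6)

Row 0: (0,0)@ 0/0 ok · (0,4)@ 2/2 ok · (0,5)@ 2/3 ok · (0,6)% 0/2 unhappy
Row 1: (1,2)@ 1/1 ok · (1,4)@ 2/3 ok · (1,5)@ 3/4 ok · (1,6)@ 1/2 ok
Row 2: (2,0)% 2/2 ok · (2,1)% 1/3 ok · (2,2)@ 2/3 ok · (2,4)% 1/2 ok · (2,5)% 1/2 ok
Row 3: (3,0)% 1/2 ok · (3,1)@ 1/3 ok · (3,2)@ 3/3 ok · (3,3)@ 1/1 ok · (3,6)% 0/0 ok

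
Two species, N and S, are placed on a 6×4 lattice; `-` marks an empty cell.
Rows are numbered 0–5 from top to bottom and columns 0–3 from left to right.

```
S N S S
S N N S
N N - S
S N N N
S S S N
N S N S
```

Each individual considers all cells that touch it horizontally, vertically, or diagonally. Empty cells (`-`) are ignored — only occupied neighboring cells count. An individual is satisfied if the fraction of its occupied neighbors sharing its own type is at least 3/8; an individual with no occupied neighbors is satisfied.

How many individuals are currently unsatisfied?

6

Row 0: (0,0)S 1/3 unhappy · (0,1)N 2/5 ok · (0,2)S 2/5 ok · (0,3)S 2/3 ok
Row 1: (1,0)S 1/5 unhappy · (1,1)N 4/7 ok · (1,2)N 3/7 ok · (1,3)S 3/4 ok
Row 2: (2,0)N 3/5 ok · (2,1)N 5/7 ok · (2,3)S 1/4 unhappy
Row 3: (3,0)S 2/5 ok · (3,1)N 3/7 ok · (3,2)N 4/7 ok · (3,3)N 2/4 ok
Row 4: (4,0)S 3/5 ok · (4,1)S 4/8 ok · (4,2)S 3/8 ok · (4,3)N 3/5 ok
Row 5: (5,0)N 0/3 unhappy · (5,1)S 3/5 ok · (5,2)N 1/5 unhappy · (5,3)S 1/3 unhappy
Unsatisfied: (0,0), (1,0), (2,3), (5,0), (5,2), (5,3) — 6 in total.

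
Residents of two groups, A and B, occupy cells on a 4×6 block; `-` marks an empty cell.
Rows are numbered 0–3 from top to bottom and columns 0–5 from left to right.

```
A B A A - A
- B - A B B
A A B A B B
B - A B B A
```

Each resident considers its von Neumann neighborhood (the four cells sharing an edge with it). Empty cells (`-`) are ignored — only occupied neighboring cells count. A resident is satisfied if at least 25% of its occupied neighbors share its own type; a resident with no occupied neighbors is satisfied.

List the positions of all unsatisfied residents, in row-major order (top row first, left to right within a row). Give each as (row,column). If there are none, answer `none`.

(0,0)A 0/1 not
(0,1)B 1/3 satisfied
(0,2)A 1/2 satisfied
(0,3)A 2/2 satisfied
(0,5)A 0/1 not
(1,1)B 1/2 satisfied
(1,3)A 2/3 satisfied
(1,4)B 2/3 satisfied
(1,5)B 2/3 satisfied
(2,0)A 1/2 satisfied
(2,1)A 1/3 satisfied
(2,2)B 0/3 not
(2,3)A 1/4 satisfied
(2,4)B 3/4 satisfied
(2,5)B 2/3 satisfied
(3,0)B 0/1 not
(3,2)A 0/2 not
(3,3)B 1/3 satisfied
(3,4)B 2/3 satisfied
(3,5)A 0/2 not

(0,0), (0,5), (2,2), (3,0), (3,2), (3,5)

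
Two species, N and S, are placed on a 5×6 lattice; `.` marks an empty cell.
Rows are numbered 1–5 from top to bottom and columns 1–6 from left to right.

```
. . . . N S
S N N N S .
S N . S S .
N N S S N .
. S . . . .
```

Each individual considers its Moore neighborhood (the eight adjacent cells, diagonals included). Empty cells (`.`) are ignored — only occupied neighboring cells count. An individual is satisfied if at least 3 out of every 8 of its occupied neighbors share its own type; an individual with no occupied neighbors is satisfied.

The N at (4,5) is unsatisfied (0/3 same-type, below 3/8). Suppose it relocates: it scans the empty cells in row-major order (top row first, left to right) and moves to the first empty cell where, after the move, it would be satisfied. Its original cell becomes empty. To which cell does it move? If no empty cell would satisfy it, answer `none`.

(1,1)

Vacating (4,5). Empty cells in order:
  (1,1): 1/2 same-type → satisfied — stop here.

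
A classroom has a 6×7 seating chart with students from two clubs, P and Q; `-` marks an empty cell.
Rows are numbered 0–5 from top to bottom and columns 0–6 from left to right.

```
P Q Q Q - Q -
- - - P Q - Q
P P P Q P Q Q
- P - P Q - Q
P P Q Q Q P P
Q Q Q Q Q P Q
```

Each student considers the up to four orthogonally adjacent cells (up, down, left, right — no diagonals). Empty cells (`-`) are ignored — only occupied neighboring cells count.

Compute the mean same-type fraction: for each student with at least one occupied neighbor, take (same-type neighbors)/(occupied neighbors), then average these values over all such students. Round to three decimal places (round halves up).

Row 0: (0,0)P 0/1 · (0,1)Q 1/2 · (0,2)Q 2/2 · (0,3)Q 1/2 · (0,5)Q — no occupied neighbors
Row 1: (1,3)P 0/3 · (1,4)Q 0/2 · (1,6)Q 1/1
Row 2: (2,0)P 1/1 · (2,1)P 3/3 · (2,2)P 1/2 · (2,3)Q 0/4 · (2,4)P 0/4 · (2,5)Q 1/2 · (2,6)Q 3/3
Row 3: (3,1)P 2/2 · (3,3)P 0/3 · (3,4)Q 1/3 · (3,6)Q 1/2
Row 4: (4,0)P 1/2 · (4,1)P 2/4 · (4,2)Q 2/3 · (4,3)Q 3/4 · (4,4)Q 3/4 · (4,5)P 2/3 · (4,6)P 1/3
Row 5: (5,0)Q 1/2 · (5,1)Q 2/3 · (5,2)Q 3/3 · (5,3)Q 3/3 · (5,4)Q 2/3 · (5,5)P 1/3 · (5,6)Q 0/2
Sum over 32 students: 0/1 + 1/2 + 2/2 + 1/2 + 0/3 + 0/2 + 1/1 + 1/1 + 3/3 + 1/2 + 0/4 + 0/4 + 1/2 + 3/3 + 2/2 + 0/3 + 1/3 + 1/2 + 1/2 + 2/4 + 2/3 + 3/4 + 3/4 + 2/3 + 1/3 + 1/2 + 2/3 + 3/3 + 3/3 + 2/3 + 1/3 + 0/2 = 103/6; mean = 103/6 ÷ 32 = 103/192 = 0.536458… → 0.536.

0.536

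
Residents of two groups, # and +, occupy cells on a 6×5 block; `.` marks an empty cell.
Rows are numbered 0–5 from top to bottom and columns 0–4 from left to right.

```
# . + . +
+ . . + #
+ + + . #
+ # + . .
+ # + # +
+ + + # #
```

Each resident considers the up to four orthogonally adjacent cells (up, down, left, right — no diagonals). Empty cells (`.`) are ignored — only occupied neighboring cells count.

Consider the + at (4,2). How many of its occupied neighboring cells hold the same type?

2

Occupied neighbors of (4,2): (3,2)=+, (5,2)=+, (4,1)=#, (4,3)=#.
Same type (+): 2 of 4.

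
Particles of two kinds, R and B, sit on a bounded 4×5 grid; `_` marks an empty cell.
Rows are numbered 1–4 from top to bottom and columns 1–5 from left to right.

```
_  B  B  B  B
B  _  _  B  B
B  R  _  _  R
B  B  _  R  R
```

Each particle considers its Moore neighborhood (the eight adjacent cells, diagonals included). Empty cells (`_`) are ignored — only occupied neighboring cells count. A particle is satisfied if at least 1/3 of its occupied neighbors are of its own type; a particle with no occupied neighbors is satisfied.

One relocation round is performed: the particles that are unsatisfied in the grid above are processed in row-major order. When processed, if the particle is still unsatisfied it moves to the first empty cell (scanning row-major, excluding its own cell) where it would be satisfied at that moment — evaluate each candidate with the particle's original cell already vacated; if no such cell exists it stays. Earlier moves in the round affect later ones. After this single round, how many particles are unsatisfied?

Initially unsatisfied (in order): (3,2).
  (3,2) → (3,3).
Resulting grid:
_ B B B B
B _ _ B B
B _ R _ R
B B _ R R
All satisfied now.

0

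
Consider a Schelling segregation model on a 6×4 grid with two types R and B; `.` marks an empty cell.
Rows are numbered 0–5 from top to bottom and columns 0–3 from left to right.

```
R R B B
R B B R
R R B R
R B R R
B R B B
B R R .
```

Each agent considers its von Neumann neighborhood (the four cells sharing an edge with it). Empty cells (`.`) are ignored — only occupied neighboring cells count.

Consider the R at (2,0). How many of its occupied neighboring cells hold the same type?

3

Occupied neighbors of (2,0): (1,0)=R, (3,0)=R, (2,1)=R.
Same type (R): 3 of 3.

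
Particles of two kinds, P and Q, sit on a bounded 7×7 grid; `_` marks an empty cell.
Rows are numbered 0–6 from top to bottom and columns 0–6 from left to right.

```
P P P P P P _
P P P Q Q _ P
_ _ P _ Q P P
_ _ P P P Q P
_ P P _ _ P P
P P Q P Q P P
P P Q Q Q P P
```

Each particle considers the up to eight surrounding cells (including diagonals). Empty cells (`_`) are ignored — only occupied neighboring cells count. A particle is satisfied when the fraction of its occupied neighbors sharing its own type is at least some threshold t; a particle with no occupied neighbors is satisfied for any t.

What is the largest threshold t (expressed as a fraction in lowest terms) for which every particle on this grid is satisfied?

1/7

(0,0)P 3/3
(0,1)P 5/5
(0,2)P 4/5
(0,3)P 3/5
(0,4)P 2/4
(0,5)P 2/3
(1,0)P 3/3
(1,1)P 6/6
(1,2)P 5/6
(1,3)Q 2/7
(1,4)Q 2/6
(1,6)P 3/3
(2,2)P 4/5
(2,4)Q 3/6
(2,5)P 4/7
(2,6)P 3/4
(3,2)P 4/4
(3,3)P 4/5
(3,4)P 3/5
(3,5)Q 1/7
(3,6)P 4/5
(4,1)P 4/5
(4,2)P 5/6
(4,5)P 5/7
(4,6)P 4/5
(5,0)P 4/4
(5,1)P 5/7
(5,2)Q 2/7
(5,3)P 1/6
(5,4)Q 2/6
(5,5)P 5/7
(5,6)P 5/5
(6,0)P 3/3
(6,1)P 3/5
(6,2)Q 2/5
(6,3)Q 4/5
(6,4)Q 2/5
(6,5)P 3/5
(6,6)P 3/3
The smallest same-type fraction is 1/7 at (3,5), which reduces to 1/7. Any threshold above that leaves this particle unsatisfied.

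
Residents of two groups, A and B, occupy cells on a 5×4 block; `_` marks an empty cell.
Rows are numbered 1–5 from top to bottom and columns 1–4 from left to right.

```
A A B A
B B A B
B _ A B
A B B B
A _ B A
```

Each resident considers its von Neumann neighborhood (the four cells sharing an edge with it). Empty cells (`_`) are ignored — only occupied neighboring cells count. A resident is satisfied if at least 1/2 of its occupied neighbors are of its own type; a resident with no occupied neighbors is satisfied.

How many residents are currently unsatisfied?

9

Row 1: (1,1)A 1/2 ok · (1,2)A 1/3 unhappy · (1,3)B 0/3 unhappy · (1,4)A 0/2 unhappy
Row 2: (2,1)B 2/3 ok · (2,2)B 1/3 unhappy · (2,3)A 1/4 unhappy · (2,4)B 1/3 unhappy
Row 3: (3,1)B 1/2 ok · (3,3)A 1/3 unhappy · (3,4)B 2/3 ok
Row 4: (4,1)A 1/3 unhappy · (4,2)B 1/2 ok · (4,3)B 3/4 ok · (4,4)B 2/3 ok
Row 5: (5,1)A 1/1 ok · (5,3)B 1/2 ok · (5,4)A 0/2 unhappy
Unsatisfied: (1,2), (1,3), (1,4), (2,2), (2,3), (2,4), (3,3), (4,1), (5,4) — 9 in total.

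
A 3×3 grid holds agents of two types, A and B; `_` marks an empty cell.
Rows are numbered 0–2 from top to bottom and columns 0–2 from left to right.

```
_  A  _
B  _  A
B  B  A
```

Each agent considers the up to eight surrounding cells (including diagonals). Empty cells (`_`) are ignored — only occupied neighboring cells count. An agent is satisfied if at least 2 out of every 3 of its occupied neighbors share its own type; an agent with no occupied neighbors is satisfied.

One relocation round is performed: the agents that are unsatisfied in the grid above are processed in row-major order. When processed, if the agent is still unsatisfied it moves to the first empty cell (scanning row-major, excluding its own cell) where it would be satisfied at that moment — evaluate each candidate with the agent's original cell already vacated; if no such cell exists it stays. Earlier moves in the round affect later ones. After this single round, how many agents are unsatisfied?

0

Initially unsatisfied (in order): (0,1), (2,1), (2,2).
  (0,1) → (0,2).
  (2,1) → (0,0).
  (2,2): now satisfied by earlier moves; stays.
Resulting grid:
B _ A
B _ A
B _ A
All satisfied now.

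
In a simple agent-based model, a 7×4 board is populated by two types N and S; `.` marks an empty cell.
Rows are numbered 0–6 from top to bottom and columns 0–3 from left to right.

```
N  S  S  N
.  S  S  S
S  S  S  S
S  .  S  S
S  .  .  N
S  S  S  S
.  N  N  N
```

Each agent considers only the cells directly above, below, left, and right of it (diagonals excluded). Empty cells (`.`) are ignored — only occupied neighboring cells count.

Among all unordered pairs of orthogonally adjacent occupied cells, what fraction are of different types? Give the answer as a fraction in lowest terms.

Scan each occupied cell's neighbors to the right and below so each pair is counted once.
From row 0: 3 unlike of 6 pairs (running 3/6).
From row 1: 0 unlike of 5 pairs (running 3/11).
From row 2: 0 unlike of 6 pairs (running 3/17).
From row 3: 1 unlike of 3 pairs (running 4/20).
From row 4: 1 unlike of 2 pairs (running 5/22).
From row 5: 3 unlike of 6 pairs (running 8/28).
From row 6: 0 unlike of 2 pairs (running 8/30).
Total adjacent occupied pairs: 30; unlike-type pairs: 8.
8/30 reduces to 4/15.

4/15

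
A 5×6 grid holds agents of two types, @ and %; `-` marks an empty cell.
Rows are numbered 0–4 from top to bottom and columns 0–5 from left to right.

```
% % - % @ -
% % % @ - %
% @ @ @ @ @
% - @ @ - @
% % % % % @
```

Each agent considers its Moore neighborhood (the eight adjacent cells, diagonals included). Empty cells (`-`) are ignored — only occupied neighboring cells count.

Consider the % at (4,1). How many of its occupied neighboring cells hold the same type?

3

Occupied neighbors of (4,1): (3,0)=%, (3,2)=@, (4,0)=%, (4,2)=%.
Same type (%): 3 of 4.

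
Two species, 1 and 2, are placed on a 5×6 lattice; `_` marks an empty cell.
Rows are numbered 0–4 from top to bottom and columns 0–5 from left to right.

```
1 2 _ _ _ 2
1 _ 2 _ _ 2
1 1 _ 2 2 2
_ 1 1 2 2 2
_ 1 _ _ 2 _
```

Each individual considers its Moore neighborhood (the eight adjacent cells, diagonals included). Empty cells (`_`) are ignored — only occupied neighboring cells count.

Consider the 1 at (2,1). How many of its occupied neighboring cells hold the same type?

Occupied neighbors of (2,1): (1,0)=1, (1,2)=2, (2,0)=1, (3,1)=1, (3,2)=1.
Same type (1): 4 of 5.

4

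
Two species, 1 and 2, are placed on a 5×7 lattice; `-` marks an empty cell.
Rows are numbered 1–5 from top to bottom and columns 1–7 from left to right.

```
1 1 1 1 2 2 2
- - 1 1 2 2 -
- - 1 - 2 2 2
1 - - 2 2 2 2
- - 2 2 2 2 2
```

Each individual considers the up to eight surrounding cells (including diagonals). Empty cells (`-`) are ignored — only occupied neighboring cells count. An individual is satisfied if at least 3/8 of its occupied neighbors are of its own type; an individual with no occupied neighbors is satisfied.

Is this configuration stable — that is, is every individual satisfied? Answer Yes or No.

Row 1: (1,1)1 1/1 satisfied · (1,2)1 3/3 satisfied · (1,3)1 4/4 satisfied · (1,4)1 3/5 satisfied · (1,5)2 3/5 satisfied · (1,6)2 4/4 satisfied · (1,7)2 2/2 satisfied
Row 2: (2,3)1 5/5 satisfied · (2,4)1 4/7 satisfied · (2,5)2 5/7 satisfied · (2,6)2 7/7 satisfied
Row 3: (3,3)1 2/3 satisfied · (3,5)2 6/7 satisfied · (3,6)2 7/7 satisfied · (3,7)2 4/4 satisfied
Row 4: (4,1)1 0/0 satisfied · (4,4)2 5/6 satisfied · (4,5)2 7/7 satisfied · (4,6)2 8/8 satisfied · (4,7)2 5/5 satisfied
Row 5: (5,3)2 2/2 satisfied · (5,4)2 4/4 satisfied · (5,5)2 5/5 satisfied · (5,6)2 5/5 satisfied · (5,7)2 3/3 satisfied
All meet the threshold, so the configuration is stable.

Yes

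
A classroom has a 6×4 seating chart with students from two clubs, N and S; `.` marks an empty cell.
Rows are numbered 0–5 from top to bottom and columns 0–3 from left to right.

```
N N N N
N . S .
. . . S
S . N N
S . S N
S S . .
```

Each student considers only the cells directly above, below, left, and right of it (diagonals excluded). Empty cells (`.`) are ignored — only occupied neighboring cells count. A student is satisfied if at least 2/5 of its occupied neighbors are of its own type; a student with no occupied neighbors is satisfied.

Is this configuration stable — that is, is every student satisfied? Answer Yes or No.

No

(0,0)N 2/2 ok
(0,1)N 2/2 ok
(0,2)N 2/3 ok
(0,3)N 1/1 ok
(1,0)N 1/1 ok
(1,2)S 0/1 unhappy
(2,3)S 0/1 unhappy
(3,0)S 1/1 ok
(3,2)N 1/2 ok
(3,3)N 2/3 ok
(4,0)S 2/2 ok
(4,2)S 0/2 unhappy
(4,3)N 1/2 ok
(5,0)S 2/2 ok
(5,1)S 1/1 ok
For instance (1,2) has only 0/1 same-type neighbors, below 2/5.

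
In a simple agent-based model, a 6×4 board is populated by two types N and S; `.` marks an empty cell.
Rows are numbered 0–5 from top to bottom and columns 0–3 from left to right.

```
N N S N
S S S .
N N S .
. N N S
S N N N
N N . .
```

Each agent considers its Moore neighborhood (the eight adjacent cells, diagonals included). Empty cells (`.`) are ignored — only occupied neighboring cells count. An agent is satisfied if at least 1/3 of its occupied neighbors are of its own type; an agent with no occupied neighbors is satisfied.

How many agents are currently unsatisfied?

(0,0)N 1/3 satisfied
(0,1)N 1/5 not
(0,2)S 2/4 satisfied
(0,3)N 0/2 not
(1,0)S 1/5 not
(1,1)S 4/8 satisfied
(1,2)S 3/6 satisfied
(2,0)N 2/4 satisfied
(2,1)N 3/7 satisfied
(2,2)S 3/6 satisfied
(3,1)N 5/7 satisfied
(3,2)N 5/7 satisfied
(3,3)S 1/4 not
(4,0)S 0/4 not
(4,1)N 5/6 satisfied
(4,2)N 5/6 satisfied
(4,3)N 2/3 satisfied
(5,0)N 2/3 satisfied
(5,1)N 3/4 satisfied
Unsatisfied: (0,1), (0,3), (1,0), (3,3), (4,0) — 5 in total.

5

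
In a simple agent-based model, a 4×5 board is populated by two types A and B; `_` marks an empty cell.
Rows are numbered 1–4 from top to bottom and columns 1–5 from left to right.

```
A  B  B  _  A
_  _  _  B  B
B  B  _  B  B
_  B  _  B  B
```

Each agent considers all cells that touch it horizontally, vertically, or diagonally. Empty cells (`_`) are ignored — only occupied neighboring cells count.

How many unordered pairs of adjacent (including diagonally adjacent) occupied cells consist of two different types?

3

Scan each occupied cell's neighbors to the right and below (and the two forward diagonals) so each pair is counted once.
From row 1: 3 unlike of 5 pairs (running 3/5).
From row 2: 0 unlike of 5 pairs (running 3/10).
From row 3: 0 unlike of 8 pairs (running 3/18).
From row 4: 0 unlike of 1 pairs (running 3/19).
Total adjacent occupied pairs: 19; unlike-type pairs: 3.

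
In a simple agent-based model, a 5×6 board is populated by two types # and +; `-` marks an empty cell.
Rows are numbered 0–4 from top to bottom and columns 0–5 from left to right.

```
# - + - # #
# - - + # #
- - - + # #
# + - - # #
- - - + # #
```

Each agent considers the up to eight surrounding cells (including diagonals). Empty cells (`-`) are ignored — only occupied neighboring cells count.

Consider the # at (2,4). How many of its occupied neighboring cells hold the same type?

Occupied neighbors of (2,4): (1,3)=+, (1,4)=#, (1,5)=#, (2,3)=+, (2,5)=#, (3,4)=#, (3,5)=#.
Same type (#): 5 of 7.

5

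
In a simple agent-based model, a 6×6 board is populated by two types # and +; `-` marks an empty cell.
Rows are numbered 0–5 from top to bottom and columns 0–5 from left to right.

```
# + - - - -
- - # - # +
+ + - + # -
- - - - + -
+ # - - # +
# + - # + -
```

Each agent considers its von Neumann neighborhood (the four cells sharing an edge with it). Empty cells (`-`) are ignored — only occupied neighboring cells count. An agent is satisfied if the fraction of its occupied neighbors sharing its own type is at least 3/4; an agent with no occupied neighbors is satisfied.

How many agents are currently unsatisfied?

15

Row 0: (0,0)# 0/1 not · (0,1)+ 0/1 not
Row 1: (1,2)# 0/0 satisfied · (1,4)# 1/2 not · (1,5)+ 0/1 not
Row 2: (2,0)+ 1/1 satisfied · (2,1)+ 1/1 satisfied · (2,3)+ 0/1 not · (2,4)# 1/3 not
Row 3: (3,4)+ 0/2 not
Row 4: (4,0)+ 0/2 not · (4,1)# 0/2 not · (4,4)# 0/3 not · (4,5)+ 0/1 not
Row 5: (5,0)# 0/2 not · (5,1)+ 0/2 not · (5,3)# 0/1 not · (5,4)+ 0/2 not
Unsatisfied: (0,0), (0,1), (1,4), (1,5), (2,3), (2,4), (3,4), (4,0), (4,1), (4,4), (4,5), (5,0), (5,1), (5,3), (5,4) — 15 in total.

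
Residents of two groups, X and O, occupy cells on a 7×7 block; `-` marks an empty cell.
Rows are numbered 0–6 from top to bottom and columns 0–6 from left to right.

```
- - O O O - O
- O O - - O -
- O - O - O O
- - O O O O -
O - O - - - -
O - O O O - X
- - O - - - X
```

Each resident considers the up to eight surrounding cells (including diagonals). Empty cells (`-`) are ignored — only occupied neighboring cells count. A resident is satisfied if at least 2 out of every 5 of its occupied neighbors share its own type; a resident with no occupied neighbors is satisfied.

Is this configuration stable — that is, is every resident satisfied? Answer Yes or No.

Row 0: (0,2)O 3/3 ✓ · (0,3)O 3/3 ✓ · (0,4)O 2/2 ✓ · (0,6)O 1/1 ✓
Row 1: (1,1)O 3/3 ✓ · (1,2)O 5/5 ✓ · (1,5)O 4/4 ✓
Row 2: (2,1)O 3/3 ✓ · (2,3)O 4/4 ✓ · (2,5)O 4/4 ✓ · (2,6)O 3/3 ✓
Row 3: (3,2)O 4/4 ✓ · (3,3)O 4/4 ✓ · (3,4)O 4/4 ✓ · (3,5)O 3/3 ✓
Row 4: (4,0)O 1/1 ✓ · (4,2)O 4/4 ✓
Row 5: (5,0)O 1/1 ✓ · (5,2)O 3/3 ✓ · (5,3)O 4/4 ✓ · (5,4)O 1/1 ✓ · (5,6)X 1/1 ✓
Row 6: (6,2)O 2/2 ✓ · (6,6)X 1/1 ✓
All meet the threshold, so the configuration is stable.

Yes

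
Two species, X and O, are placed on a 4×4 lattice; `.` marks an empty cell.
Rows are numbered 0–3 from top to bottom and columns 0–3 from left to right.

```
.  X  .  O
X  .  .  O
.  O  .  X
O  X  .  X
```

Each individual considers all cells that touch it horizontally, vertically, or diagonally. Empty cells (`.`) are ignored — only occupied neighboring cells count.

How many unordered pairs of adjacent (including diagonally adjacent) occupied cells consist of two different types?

4

Scan each occupied cell's neighbors to the right and below (and the two forward diagonals) so each pair is counted once.
From row 0: 0 unlike of 2 pairs (running 0/2).
From row 1: 2 unlike of 2 pairs (running 2/4).
From row 2: 1 unlike of 3 pairs (running 3/7).
From row 3: 1 unlike of 1 pairs (running 4/8).
Total adjacent occupied pairs: 8; unlike-type pairs: 4.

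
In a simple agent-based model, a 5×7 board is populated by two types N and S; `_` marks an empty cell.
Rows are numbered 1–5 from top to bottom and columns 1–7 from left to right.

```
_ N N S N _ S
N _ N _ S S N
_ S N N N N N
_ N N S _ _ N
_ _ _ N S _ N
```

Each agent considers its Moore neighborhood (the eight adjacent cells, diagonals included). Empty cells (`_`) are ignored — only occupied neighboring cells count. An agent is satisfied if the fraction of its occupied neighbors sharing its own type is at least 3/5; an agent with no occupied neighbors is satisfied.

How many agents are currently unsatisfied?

Row 1: (1,2)N 3/3 ✓ · (1,3)N 2/3 ✓ · (1,4)S 1/4 ✗ · (1,5)N 0/3 ✗ · (1,7)S 1/2 ✗
Row 2: (2,1)N 1/2 ✗ · (2,3)N 4/6 ✓ · (2,5)S 2/6 ✗ · (2,6)S 2/7 ✗ · (2,7)N 2/4 ✗
Row 3: (3,2)S 0/5 ✗ · (3,3)N 4/6 ✓ · (3,4)N 4/6 ✓ · (3,5)N 2/5 ✗ · (3,6)N 4/6 ✓ · (3,7)N 3/4 ✓
Row 4: (4,2)N 2/3 ✓ · (4,3)N 4/6 ✓ · (4,4)S 1/6 ✗ · (4,7)N 3/3 ✓
Row 5: (5,4)N 1/3 ✗ · (5,5)S 1/2 ✗ · (5,7)N 1/1 ✓
Unsatisfied: (1,4), (1,5), (1,7), (2,1), (2,5), (2,6), (2,7), (3,2), (3,5), (4,4), (5,4), (5,5) — 12 in total.

12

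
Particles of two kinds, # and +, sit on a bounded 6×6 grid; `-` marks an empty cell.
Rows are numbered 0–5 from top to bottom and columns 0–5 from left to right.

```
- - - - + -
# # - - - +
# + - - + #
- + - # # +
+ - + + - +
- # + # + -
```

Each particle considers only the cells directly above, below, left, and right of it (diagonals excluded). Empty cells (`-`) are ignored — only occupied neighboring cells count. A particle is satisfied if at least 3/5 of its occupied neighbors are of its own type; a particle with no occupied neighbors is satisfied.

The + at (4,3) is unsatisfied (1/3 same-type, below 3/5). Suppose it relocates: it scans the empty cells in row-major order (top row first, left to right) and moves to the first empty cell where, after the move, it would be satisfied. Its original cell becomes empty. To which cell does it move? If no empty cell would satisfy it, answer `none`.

(0,2)

Vacating (4,3). Empty cells in order:
  (0,0): 0/1 same-type → still unsatisfied.
  (0,1): 0/1 same-type → still unsatisfied.
  (0,2): 0/0 same-type → satisfied — stop here.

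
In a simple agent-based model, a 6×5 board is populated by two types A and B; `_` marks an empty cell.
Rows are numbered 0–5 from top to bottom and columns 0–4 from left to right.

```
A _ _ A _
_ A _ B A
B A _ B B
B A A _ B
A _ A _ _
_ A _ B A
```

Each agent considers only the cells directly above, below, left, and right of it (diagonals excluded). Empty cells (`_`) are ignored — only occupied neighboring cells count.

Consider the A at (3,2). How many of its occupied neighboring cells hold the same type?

2

Occupied neighbors of (3,2): (4,2)=A, (3,1)=A.
Same type (A): 2 of 2.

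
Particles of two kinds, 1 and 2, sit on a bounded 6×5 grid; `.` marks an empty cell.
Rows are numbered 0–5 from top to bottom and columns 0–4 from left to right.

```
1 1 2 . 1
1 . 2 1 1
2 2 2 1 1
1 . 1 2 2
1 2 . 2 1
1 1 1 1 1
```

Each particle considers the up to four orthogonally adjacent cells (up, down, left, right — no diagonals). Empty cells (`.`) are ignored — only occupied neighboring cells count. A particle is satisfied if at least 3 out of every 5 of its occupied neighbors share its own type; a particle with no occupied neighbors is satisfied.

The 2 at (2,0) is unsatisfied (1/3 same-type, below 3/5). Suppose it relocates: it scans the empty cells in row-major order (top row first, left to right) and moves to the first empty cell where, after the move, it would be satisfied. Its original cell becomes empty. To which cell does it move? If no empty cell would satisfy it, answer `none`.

none

Vacating (2,0). Empty cells in order:
  (0,3): 1/3 same-type → still unsatisfied.
  (1,1): 2/4 same-type → still unsatisfied.
  (3,1): 2/4 same-type → still unsatisfied.
  (4,2): 2/4 same-type → still unsatisfied.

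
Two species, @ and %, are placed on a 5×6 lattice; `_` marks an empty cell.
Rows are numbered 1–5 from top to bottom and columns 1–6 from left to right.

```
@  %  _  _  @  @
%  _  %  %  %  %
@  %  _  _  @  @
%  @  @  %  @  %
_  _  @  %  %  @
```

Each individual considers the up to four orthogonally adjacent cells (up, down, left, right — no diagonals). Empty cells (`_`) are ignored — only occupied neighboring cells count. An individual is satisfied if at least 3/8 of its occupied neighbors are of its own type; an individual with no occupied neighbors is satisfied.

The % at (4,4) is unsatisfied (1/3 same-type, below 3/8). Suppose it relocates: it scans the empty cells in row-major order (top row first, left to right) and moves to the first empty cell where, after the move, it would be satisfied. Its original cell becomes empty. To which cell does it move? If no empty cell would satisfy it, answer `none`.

(1,3)

Vacating (4,4). Empty cells in order:
  (1,3): 2/2 same-type → satisfied — stop here.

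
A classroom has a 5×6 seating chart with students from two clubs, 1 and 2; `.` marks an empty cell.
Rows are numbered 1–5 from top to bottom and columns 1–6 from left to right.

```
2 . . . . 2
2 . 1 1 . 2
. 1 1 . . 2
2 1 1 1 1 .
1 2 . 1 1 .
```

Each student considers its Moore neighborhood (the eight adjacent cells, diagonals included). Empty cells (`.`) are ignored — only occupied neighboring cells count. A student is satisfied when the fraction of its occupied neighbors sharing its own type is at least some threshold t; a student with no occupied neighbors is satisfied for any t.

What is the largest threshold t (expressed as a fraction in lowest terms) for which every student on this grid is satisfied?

1/4

Row 1: (1,1)2 1/1 · (1,6)2 1/1
Row 2: (2,1)2 1/2 · (2,3)1 3/3 · (2,4)1 2/2 · (2,6)2 2/2
Row 3: (3,2)1 4/6 · (3,3)1 6/6 · (3,6)2 1/2
Row 4: (4,1)2 1/4 · (4,2)1 4/6 · (4,3)1 5/6 · (4,4)1 5/5 · (4,5)1 3/4
Row 5: (5,1)1 1/3 · (5,2)2 1/4 · (5,4)1 4/4 · (5,5)1 3/3
The smallest same-type fraction is 1/4 at (4,1), which reduces to 1/4. Any threshold above that leaves this student unsatisfied.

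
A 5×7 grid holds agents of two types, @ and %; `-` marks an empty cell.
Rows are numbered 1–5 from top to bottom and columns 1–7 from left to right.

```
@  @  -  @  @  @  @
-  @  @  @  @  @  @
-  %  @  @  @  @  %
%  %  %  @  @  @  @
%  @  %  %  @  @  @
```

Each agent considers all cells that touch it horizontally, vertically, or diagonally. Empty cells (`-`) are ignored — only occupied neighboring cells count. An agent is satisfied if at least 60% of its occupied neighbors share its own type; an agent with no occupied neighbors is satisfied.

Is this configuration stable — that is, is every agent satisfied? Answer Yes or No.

Row 1: (1,1)@ 2/2 satisfied · (1,2)@ 3/3 satisfied · (1,4)@ 4/4 satisfied · (1,5)@ 5/5 satisfied · (1,6)@ 5/5 satisfied · (1,7)@ 3/3 satisfied
Row 2: (2,2)@ 4/5 satisfied · (2,3)@ 6/7 satisfied · (2,4)@ 7/7 satisfied · (2,5)@ 8/8 satisfied · (2,6)@ 7/8 satisfied · (2,7)@ 4/5 satisfied
Row 3: (3,2)% 3/6 not · (3,3)@ 5/8 satisfied · (3,4)@ 7/8 satisfied · (3,5)@ 8/8 satisfied · (3,6)@ 7/8 satisfied · (3,7)% 0/5 not
Row 4: (4,1)% 3/4 satisfied · (4,2)% 5/7 satisfied · (4,3)% 4/8 not · (4,4)@ 5/8 satisfied · (4,5)@ 7/8 satisfied · (4,6)@ 7/8 satisfied · (4,7)@ 4/5 satisfied
Row 5: (5,1)% 2/3 satisfied · (5,2)@ 0/5 not · (5,3)% 3/5 satisfied · (5,4)% 2/5 not · (5,5)@ 4/5 satisfied · (5,6)@ 5/5 satisfied · (5,7)@ 3/3 satisfied
For instance (3,2) has only 3/6 same-type neighbors, below 3/5.

No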